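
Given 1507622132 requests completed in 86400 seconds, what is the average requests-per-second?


Formula: throughput = requests / seconds
throughput = 1507622132 / 86400
throughput = 17449.33 requests/second

17449.33 requests/second


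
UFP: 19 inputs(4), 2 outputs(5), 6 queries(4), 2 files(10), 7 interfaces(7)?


UFP = EI*4 + EO*5 + EQ*4 + ILF*10 + EIF*7
UFP = 19*4 + 2*5 + 6*4 + 2*10 + 7*7
UFP = 76 + 10 + 24 + 20 + 49
UFP = 179

179


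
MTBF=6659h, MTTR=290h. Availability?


Availability = MTBF / (MTBF + MTTR)
Availability = 6659 / (6659 + 290)
Availability = 6659 / 6949
Availability = 95.8267%

95.8267%


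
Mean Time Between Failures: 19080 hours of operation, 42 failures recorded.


Formula: MTBF = Total operating time / Number of failures
MTBF = 19080 / 42
MTBF = 454.29 hours

454.29 hours


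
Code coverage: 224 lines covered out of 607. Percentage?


Coverage = covered / total * 100
Coverage = 224 / 607 * 100
Coverage = 36.9%

36.9%


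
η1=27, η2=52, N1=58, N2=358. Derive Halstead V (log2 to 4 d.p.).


Formula: V = N * log2(η), where N = N1 + N2 and η = η1 + η2
η = 27 + 52 = 79
N = 58 + 358 = 416
log2(79) ≈ 6.3038
V = 416 * 6.3038 = 2622.38

2622.38


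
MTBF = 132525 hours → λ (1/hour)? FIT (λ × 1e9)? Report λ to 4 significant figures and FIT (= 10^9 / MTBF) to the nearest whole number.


Formula: λ = 1 / MTBF; FIT = λ × 1e9 = 1e9 / MTBF
λ = 1 / 132525 ≈ 7.546e-06 failures/hour
FIT = 1e9 / 132525 ≈ 7546 failures per 1e9 hours (nearest whole number)

λ = 7.546e-06 /h, FIT = 7546


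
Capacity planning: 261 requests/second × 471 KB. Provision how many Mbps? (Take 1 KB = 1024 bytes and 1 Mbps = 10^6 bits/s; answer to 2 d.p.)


Formula: Mbps = payload_bytes * RPS * 8 / 1e6
Payload per request = 471 KB = 471 * 1024 = 482304 bytes
Total bytes/sec = 482304 * 261 = 125881344
Total bits/sec = 125881344 * 8 = 1007050752
Mbps = 1007050752 / 1e6 = 1007.05

1007.05 Mbps


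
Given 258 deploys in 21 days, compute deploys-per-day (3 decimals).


Formula: deployments per day = releases / days
= 258 / 21
= 12.286 deploys/day
(equivalently, 86.0 deploys/week)

12.286 deploys/day


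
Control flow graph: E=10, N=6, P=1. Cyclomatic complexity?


Formula: V(G) = E - N + 2P
V(G) = 10 - 6 + 2*1
V(G) = 4 + 2
V(G) = 6

6


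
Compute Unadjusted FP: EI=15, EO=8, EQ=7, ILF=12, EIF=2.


UFP = EI*4 + EO*5 + EQ*4 + ILF*10 + EIF*7
UFP = 15*4 + 8*5 + 7*4 + 12*10 + 2*7
UFP = 60 + 40 + 28 + 120 + 14
UFP = 262

262


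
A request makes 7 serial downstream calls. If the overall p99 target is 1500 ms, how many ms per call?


Formula: per_stage = total_budget / stages
per_stage = 1500 / 7
per_stage = 214.29 ms

214.29 ms


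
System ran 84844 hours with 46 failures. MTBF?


Formula: MTBF = Total operating time / Number of failures
MTBF = 84844 / 46
MTBF = 1844.43 hours

1844.43 hours


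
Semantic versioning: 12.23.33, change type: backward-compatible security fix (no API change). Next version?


Current: 12.23.33
Change category: 'backward-compatible security fix (no API change)' → patch bump
SemVer rule: patch bump → increment PATCH (MAJOR and MINOR unchanged)
New: 12.23.34

12.23.34


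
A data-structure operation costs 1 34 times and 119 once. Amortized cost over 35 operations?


Formula: Amortized cost = Total cost / Operations
Total cost = (34 * 1) + (1 * 119)
Total cost = 34 + 119 = 153
Amortized = 153 / 35 = 4.3714

4.3714


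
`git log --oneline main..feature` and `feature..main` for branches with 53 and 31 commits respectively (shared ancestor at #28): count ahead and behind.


Common ancestor: commit #28
feature commits after divergence: 53 - 28 = 25
main commits after divergence: 31 - 28 = 3
feature is 25 commits ahead of main
main is 3 commits ahead of feature

feature ahead: 25, main ahead: 3


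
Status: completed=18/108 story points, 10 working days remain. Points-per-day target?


Formula: Required rate = Remaining points / Days left
Remaining = 108 - 18 = 90 points
Required rate = 90 / 10 = 9.0 points/day

9.0 points/day


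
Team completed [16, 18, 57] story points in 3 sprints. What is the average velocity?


Formula: Avg velocity = Total points / Number of sprints
Points: [16, 18, 57]
Sum = 16 + 18 + 57 = 91
Avg velocity = 91 / 3 = 30.33 points/sprint

30.33 points/sprint


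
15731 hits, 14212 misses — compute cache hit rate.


Formula: hit rate = hits / (hits + misses) * 100
hit rate = 15731 / (15731 + 14212) * 100
hit rate = 15731 / 29943 * 100
hit rate = 52.54%

52.54%


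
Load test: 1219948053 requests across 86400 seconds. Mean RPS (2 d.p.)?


Formula: throughput = requests / seconds
throughput = 1219948053 / 86400
throughput = 14119.77 requests/second

14119.77 requests/second


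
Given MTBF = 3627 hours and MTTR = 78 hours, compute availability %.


Availability = MTBF / (MTBF + MTTR)
Availability = 3627 / (3627 + 78)
Availability = 3627 / 3705
Availability = 97.8947%

97.8947%


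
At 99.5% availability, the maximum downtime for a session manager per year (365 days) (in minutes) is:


Formula: allowed downtime = period * (100 - SLA) / 100
Period (year (365 days)) = 525600 minutes
Unavailability fraction = (100 - 99.5) / 100
Allowed downtime = 525600 * (100 - 99.5) / 100
Allowed downtime = 2628.0 minutes

2628.0 minutes


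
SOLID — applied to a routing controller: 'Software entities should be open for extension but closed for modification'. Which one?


This describes the Open/Closed Principle (OCP)

Open/Closed Principle (OCP)


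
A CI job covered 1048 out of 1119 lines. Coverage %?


Coverage = covered / total * 100
Coverage = 1048 / 1119 * 100
Coverage = 93.66%

93.66%


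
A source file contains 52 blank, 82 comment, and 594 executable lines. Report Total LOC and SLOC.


Total LOC = blank + comment + code
Total LOC = 52 + 82 + 594 = 728
SLOC (source only) = code = 594

Total LOC: 728, SLOC: 594


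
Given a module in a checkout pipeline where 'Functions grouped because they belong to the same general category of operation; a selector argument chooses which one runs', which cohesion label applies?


Reasoning: Grouped by category of activity, not by data or sequence
Type: Logical cohesion

Logical cohesion


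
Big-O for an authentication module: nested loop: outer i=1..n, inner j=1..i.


Reasoning: triangle: n(n+1)/2 ~ n^2/2
Complexity: O(n^2)

O(n^2)


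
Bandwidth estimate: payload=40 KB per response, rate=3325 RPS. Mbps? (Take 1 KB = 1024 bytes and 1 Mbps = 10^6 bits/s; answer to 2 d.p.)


Formula: Mbps = payload_bytes * RPS * 8 / 1e6
Payload per request = 40 KB = 40 * 1024 = 40960 bytes
Total bytes/sec = 40960 * 3325 = 136192000
Total bits/sec = 136192000 * 8 = 1089536000
Mbps = 1089536000 / 1e6 = 1089.54

1089.54 Mbps


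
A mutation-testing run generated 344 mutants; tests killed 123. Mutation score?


Mutation score = killed / total * 100
Mutation score = 123 / 344 * 100
Mutation score = 35.76%

35.76%


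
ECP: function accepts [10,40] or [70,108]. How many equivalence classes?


Valid ranges: [10,40] and [70,108]
Class 1: x < 10 — invalid
Class 2: 10 ≤ x ≤ 40 — valid
Class 3: 40 < x < 70 — invalid (gap between ranges)
Class 4: 70 ≤ x ≤ 108 — valid
Class 5: x > 108 — invalid
Total equivalence classes: 5

5 equivalence classes


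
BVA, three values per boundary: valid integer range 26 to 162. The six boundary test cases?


Range: [26, 162]
Boundaries: just below min, min, min+1, max-1, max, just above max
Values: [25, 26, 27, 161, 162, 163]

[25, 26, 27, 161, 162, 163]


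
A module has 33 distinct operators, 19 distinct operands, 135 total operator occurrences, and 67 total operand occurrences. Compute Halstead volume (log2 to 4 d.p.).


Formula: V = N * log2(η), where N = N1 + N2 and η = η1 + η2
η = 33 + 19 = 52
N = 135 + 67 = 202
log2(52) ≈ 5.7004
V = 202 * 5.7004 = 1151.48

1151.48


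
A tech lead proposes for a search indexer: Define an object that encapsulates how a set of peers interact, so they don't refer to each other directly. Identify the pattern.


This matches the Mediator pattern

Mediator


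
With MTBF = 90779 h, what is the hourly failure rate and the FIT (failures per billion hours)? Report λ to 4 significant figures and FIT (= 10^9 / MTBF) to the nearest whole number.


Formula: λ = 1 / MTBF; FIT = λ × 1e9 = 1e9 / MTBF
λ = 1 / 90779 ≈ 1.102e-05 failures/hour
FIT = 1e9 / 90779 ≈ 11016 failures per 1e9 hours (nearest whole number)

λ = 1.102e-05 /h, FIT = 11016


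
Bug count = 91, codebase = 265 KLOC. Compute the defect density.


Defect density = defects / KLOC
Defect density = 91 / 265
Defect density = 0.343 defects/KLOC

0.343 defects/KLOC


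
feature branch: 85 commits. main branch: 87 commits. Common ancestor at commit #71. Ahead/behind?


Common ancestor: commit #71
feature commits after divergence: 85 - 71 = 14
main commits after divergence: 87 - 71 = 16
feature is 14 commits ahead of main
main is 16 commits ahead of feature

feature ahead: 14, main ahead: 16


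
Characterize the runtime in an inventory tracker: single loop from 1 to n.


Reasoning: one pass through n items
Complexity: O(n)

O(n)


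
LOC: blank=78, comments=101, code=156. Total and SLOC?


Total LOC = blank + comment + code
Total LOC = 78 + 101 + 156 = 335
SLOC (source only) = code = 156

Total LOC: 335, SLOC: 156


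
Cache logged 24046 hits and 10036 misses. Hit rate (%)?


Formula: hit rate = hits / (hits + misses) * 100
hit rate = 24046 / (24046 + 10036) * 100
hit rate = 24046 / 34082 * 100
hit rate = 70.55%

70.55%


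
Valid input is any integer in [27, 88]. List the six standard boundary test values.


Range: [27, 88]
Boundaries: just below min, min, min+1, max-1, max, just above max
Values: [26, 27, 28, 87, 88, 89]

[26, 27, 28, 87, 88, 89]


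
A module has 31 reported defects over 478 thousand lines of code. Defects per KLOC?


Defect density = defects / KLOC
Defect density = 31 / 478
Defect density = 0.065 defects/KLOC

0.065 defects/KLOC


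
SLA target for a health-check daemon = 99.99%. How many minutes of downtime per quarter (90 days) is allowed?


Formula: allowed downtime = period * (100 - SLA) / 100
Period (quarter (90 days)) = 129600 minutes
Unavailability fraction = (100 - 99.99) / 100
Allowed downtime = 129600 * (100 - 99.99) / 100
Allowed downtime = 12.96 minutes

12.96 minutes


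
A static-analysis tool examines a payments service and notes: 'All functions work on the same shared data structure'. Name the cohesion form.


Reasoning: Functions share data
Type: Communicational cohesion

Communicational cohesion


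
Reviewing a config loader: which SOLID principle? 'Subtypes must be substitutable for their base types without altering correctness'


This describes the Liskov Substitution Principle (LSP)

Liskov Substitution Principle (LSP)


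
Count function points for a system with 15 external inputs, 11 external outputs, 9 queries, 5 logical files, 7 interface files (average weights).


UFP = EI*4 + EO*5 + EQ*4 + ILF*10 + EIF*7
UFP = 15*4 + 11*5 + 9*4 + 5*10 + 7*7
UFP = 60 + 55 + 36 + 50 + 49
UFP = 250

250


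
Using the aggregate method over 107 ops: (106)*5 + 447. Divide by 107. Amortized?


Formula: Amortized cost = Total cost / Operations
Total cost = (106 * 5) + (1 * 447)
Total cost = 530 + 447 = 977
Amortized = 977 / 107 = 9.1308

9.1308


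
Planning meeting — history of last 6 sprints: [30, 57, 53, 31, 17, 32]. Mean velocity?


Formula: Avg velocity = Total points / Number of sprints
Points: [30, 57, 53, 31, 17, 32]
Sum = 30 + 57 + 53 + 31 + 17 + 32 = 220
Avg velocity = 220 / 6 = 36.67 points/sprint

36.67 points/sprint


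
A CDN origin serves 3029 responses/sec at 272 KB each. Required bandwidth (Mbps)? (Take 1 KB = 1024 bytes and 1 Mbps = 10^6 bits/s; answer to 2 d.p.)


Formula: Mbps = payload_bytes * RPS * 8 / 1e6
Payload per request = 272 KB = 272 * 1024 = 278528 bytes
Total bytes/sec = 278528 * 3029 = 843661312
Total bits/sec = 843661312 * 8 = 6749290496
Mbps = 6749290496 / 1e6 = 6749.29

6749.29 Mbps


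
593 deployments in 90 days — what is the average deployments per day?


Formula: deployments per day = releases / days
= 593 / 90
= 6.589 deploys/day
(equivalently, 46.12 deploys/week)

6.589 deploys/day


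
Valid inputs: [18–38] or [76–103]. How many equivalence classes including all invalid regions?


Valid ranges: [18,38] and [76,103]
Class 1: x < 18 — invalid
Class 2: 18 ≤ x ≤ 38 — valid
Class 3: 38 < x < 76 — invalid (gap between ranges)
Class 4: 76 ≤ x ≤ 103 — valid
Class 5: x > 103 — invalid
Total equivalence classes: 5

5 equivalence classes


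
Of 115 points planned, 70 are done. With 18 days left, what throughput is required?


Formula: Required rate = Remaining points / Days left
Remaining = 115 - 70 = 45 points
Required rate = 45 / 18 = 2.5 points/day

2.5 points/day


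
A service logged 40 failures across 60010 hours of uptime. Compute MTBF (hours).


Formula: MTBF = Total operating time / Number of failures
MTBF = 60010 / 40
MTBF = 1500.25 hours

1500.25 hours


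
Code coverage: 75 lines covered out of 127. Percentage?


Coverage = covered / total * 100
Coverage = 75 / 127 * 100
Coverage = 59.06%

59.06%


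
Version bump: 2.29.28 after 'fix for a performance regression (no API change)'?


Current: 2.29.28
Change category: 'fix for a performance regression (no API change)' → patch bump
SemVer rule: patch bump → increment PATCH (MAJOR and MINOR unchanged)
New: 2.29.29

2.29.29


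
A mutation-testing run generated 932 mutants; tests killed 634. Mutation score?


Mutation score = killed / total * 100
Mutation score = 634 / 932 * 100
Mutation score = 68.03%

68.03%


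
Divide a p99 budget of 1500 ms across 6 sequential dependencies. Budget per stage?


Formula: per_stage = total_budget / stages
per_stage = 1500 / 6
per_stage = 250.0 ms

250.0 ms


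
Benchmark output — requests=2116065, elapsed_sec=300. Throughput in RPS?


Formula: throughput = requests / seconds
throughput = 2116065 / 300
throughput = 7053.55 requests/second

7053.55 requests/second


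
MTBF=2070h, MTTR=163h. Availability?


Availability = MTBF / (MTBF + MTTR)
Availability = 2070 / (2070 + 163)
Availability = 2070 / 2233
Availability = 92.7004%

92.7004%


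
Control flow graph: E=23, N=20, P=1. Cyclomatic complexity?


Formula: V(G) = E - N + 2P
V(G) = 23 - 20 + 2*1
V(G) = 3 + 2
V(G) = 5

5


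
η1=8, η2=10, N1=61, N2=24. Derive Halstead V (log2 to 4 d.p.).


Formula: V = N * log2(η), where N = N1 + N2 and η = η1 + η2
η = 8 + 10 = 18
N = 61 + 24 = 85
log2(18) ≈ 4.1699
V = 85 * 4.1699 = 354.44

354.44


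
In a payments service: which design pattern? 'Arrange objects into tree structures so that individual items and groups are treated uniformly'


This matches the Composite pattern

Composite


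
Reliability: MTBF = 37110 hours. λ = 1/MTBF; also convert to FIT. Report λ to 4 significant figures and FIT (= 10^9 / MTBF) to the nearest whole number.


Formula: λ = 1 / MTBF; FIT = λ × 1e9 = 1e9 / MTBF
λ = 1 / 37110 ≈ 2.695e-05 failures/hour
FIT = 1e9 / 37110 ≈ 26947 failures per 1e9 hours (nearest whole number)

λ = 2.695e-05 /h, FIT = 26947


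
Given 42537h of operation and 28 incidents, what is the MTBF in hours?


Formula: MTBF = Total operating time / Number of failures
MTBF = 42537 / 28
MTBF = 1519.18 hours

1519.18 hours


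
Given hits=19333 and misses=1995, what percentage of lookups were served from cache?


Formula: hit rate = hits / (hits + misses) * 100
hit rate = 19333 / (19333 + 1995) * 100
hit rate = 19333 / 21328 * 100
hit rate = 90.65%

90.65%


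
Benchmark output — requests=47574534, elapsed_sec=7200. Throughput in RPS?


Formula: throughput = requests / seconds
throughput = 47574534 / 7200
throughput = 6607.57 requests/second

6607.57 requests/second


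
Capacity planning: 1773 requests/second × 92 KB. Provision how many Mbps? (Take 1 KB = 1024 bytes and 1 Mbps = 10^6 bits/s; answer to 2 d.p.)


Formula: Mbps = payload_bytes * RPS * 8 / 1e6
Payload per request = 92 KB = 92 * 1024 = 94208 bytes
Total bytes/sec = 94208 * 1773 = 167030784
Total bits/sec = 167030784 * 8 = 1336246272
Mbps = 1336246272 / 1e6 = 1336.25

1336.25 Mbps


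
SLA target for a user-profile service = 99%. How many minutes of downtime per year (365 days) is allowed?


Formula: allowed downtime = period * (100 - SLA) / 100
Period (year (365 days)) = 525600 minutes
Unavailability fraction = (100 - 99.0) / 100
Allowed downtime = 525600 * (100 - 99.0) / 100
Allowed downtime = 5256.0 minutes

5256.0 minutes


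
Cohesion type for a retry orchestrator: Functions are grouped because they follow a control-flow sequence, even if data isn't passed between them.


Reasoning: Grouped by order of execution within a routine, not by data flow
Type: Procedural cohesion

Procedural cohesion


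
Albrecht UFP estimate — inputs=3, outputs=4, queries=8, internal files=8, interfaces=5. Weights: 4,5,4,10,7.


UFP = EI*4 + EO*5 + EQ*4 + ILF*10 + EIF*7
UFP = 3*4 + 4*5 + 8*4 + 8*10 + 5*7
UFP = 12 + 20 + 32 + 80 + 35
UFP = 179

179


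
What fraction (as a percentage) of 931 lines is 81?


Coverage = covered / total * 100
Coverage = 81 / 931 * 100
Coverage = 8.7%

8.7%


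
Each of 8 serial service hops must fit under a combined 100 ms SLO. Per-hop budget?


Formula: per_stage = total_budget / stages
per_stage = 100 / 8
per_stage = 12.5 ms

12.5 ms


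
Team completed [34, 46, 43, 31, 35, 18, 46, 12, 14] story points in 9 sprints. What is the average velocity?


Formula: Avg velocity = Total points / Number of sprints
Points: [34, 46, 43, 31, 35, 18, 46, 12, 14]
Sum = 34 + 46 + 43 + 31 + 35 + 18 + 46 + 12 + 14 = 279
Avg velocity = 279 / 9 = 31.0 points/sprint

31.0 points/sprint


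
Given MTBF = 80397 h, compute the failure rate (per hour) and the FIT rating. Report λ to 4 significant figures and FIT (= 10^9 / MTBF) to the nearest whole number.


Formula: λ = 1 / MTBF; FIT = λ × 1e9 = 1e9 / MTBF
λ = 1 / 80397 ≈ 1.244e-05 failures/hour
FIT = 1e9 / 80397 ≈ 12438 failures per 1e9 hours (nearest whole number)

λ = 1.244e-05 /h, FIT = 12438


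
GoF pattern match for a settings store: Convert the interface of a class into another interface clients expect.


This matches the Adapter pattern

Adapter


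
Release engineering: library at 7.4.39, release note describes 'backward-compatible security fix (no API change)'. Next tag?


Current: 7.4.39
Change category: 'backward-compatible security fix (no API change)' → patch bump
SemVer rule: patch bump → increment PATCH (MAJOR and MINOR unchanged)
New: 7.4.40

7.4.40


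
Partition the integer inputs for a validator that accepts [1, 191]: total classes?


Valid range: [1, 191]
Class 1: x < 1 — invalid
Class 2: 1 ≤ x ≤ 191 — valid
Class 3: x > 191 — invalid
Total equivalence classes: 3

3 equivalence classes


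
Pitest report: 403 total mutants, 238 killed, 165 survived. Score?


Mutation score = killed / total * 100
Mutation score = 238 / 403 * 100
Mutation score = 59.06%

59.06%


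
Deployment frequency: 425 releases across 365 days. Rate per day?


Formula: deployments per day = releases / days
= 425 / 365
= 1.164 deploys/day
(equivalently, 8.15 deploys/week)

1.164 deploys/day


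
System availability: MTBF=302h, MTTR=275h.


Availability = MTBF / (MTBF + MTTR)
Availability = 302 / (302 + 275)
Availability = 302 / 577
Availability = 52.3397%

52.3397%


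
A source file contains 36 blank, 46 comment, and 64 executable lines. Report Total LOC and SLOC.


Total LOC = blank + comment + code
Total LOC = 36 + 46 + 64 = 146
SLOC (source only) = code = 64

Total LOC: 146, SLOC: 64


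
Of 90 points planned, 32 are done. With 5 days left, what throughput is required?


Formula: Required rate = Remaining points / Days left
Remaining = 90 - 32 = 58 points
Required rate = 58 / 5 = 11.6 points/day

11.6 points/day


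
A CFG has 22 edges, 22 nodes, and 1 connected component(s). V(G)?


Formula: V(G) = E - N + 2P
V(G) = 22 - 22 + 2*1
V(G) = 0 + 2
V(G) = 2

2


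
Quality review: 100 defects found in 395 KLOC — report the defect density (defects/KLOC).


Defect density = defects / KLOC
Defect density = 100 / 395
Defect density = 0.253 defects/KLOC

0.253 defects/KLOC


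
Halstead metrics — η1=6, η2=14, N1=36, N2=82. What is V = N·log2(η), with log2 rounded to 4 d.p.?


Formula: V = N * log2(η), where N = N1 + N2 and η = η1 + η2
η = 6 + 14 = 20
N = 36 + 82 = 118
log2(20) ≈ 4.3219
V = 118 * 4.3219 = 509.98

509.98


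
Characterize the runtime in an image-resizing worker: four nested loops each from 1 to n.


Reasoning: four levels of nesting
Complexity: O(n^4)

O(n^4)


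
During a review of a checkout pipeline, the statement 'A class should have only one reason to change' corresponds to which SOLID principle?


This describes the Single Responsibility Principle (SRP)

Single Responsibility Principle (SRP)


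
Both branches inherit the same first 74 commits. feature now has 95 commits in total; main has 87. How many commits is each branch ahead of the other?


Common ancestor: commit #74
feature commits after divergence: 95 - 74 = 21
main commits after divergence: 87 - 74 = 13
feature is 21 commits ahead of main
main is 13 commits ahead of feature

feature ahead: 21, main ahead: 13


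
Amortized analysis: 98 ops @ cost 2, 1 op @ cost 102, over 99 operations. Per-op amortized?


Formula: Amortized cost = Total cost / Operations
Total cost = (98 * 2) + (1 * 102)
Total cost = 196 + 102 = 298
Amortized = 298 / 99 = 3.0101

3.0101


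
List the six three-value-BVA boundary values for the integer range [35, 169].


Range: [35, 169]
Boundaries: just below min, min, min+1, max-1, max, just above max
Values: [34, 35, 36, 168, 169, 170]

[34, 35, 36, 168, 169, 170]


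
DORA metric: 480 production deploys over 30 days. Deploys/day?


Formula: deployments per day = releases / days
= 480 / 30
= 16.0 deploys/day
(equivalently, 112.0 deploys/week)

16.0 deploys/day


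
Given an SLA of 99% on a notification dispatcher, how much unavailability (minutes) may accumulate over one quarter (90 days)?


Formula: allowed downtime = period * (100 - SLA) / 100
Period (quarter (90 days)) = 129600 minutes
Unavailability fraction = (100 - 99.0) / 100
Allowed downtime = 129600 * (100 - 99.0) / 100
Allowed downtime = 1296.0 minutes

1296.0 minutes


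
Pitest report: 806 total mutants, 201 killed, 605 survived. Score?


Mutation score = killed / total * 100
Mutation score = 201 / 806 * 100
Mutation score = 24.94%

24.94%


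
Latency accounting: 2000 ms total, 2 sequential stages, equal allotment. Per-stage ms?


Formula: per_stage = total_budget / stages
per_stage = 2000 / 2
per_stage = 1000.0 ms

1000.0 ms


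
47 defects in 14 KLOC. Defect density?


Defect density = defects / KLOC
Defect density = 47 / 14
Defect density = 3.357 defects/KLOC

3.357 defects/KLOC


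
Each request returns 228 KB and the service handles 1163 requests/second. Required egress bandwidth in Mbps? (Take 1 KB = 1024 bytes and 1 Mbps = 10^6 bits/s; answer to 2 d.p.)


Formula: Mbps = payload_bytes * RPS * 8 / 1e6
Payload per request = 228 KB = 228 * 1024 = 233472 bytes
Total bytes/sec = 233472 * 1163 = 271527936
Total bits/sec = 271527936 * 8 = 2172223488
Mbps = 2172223488 / 1e6 = 2172.22

2172.22 Mbps


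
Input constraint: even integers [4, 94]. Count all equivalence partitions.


Constraint: even integers in [4, 94]
Class 1: x < 4 — out-of-range invalid
Class 2: x in [4,94] but odd — wrong type invalid
Class 3: x in [4,94] and even — valid
Class 4: x > 94 — out-of-range invalid
Total equivalence classes: 4

4 equivalence classes


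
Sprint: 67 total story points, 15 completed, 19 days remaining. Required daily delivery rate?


Formula: Required rate = Remaining points / Days left
Remaining = 67 - 15 = 52 points
Required rate = 52 / 19 = 2.74 points/day

2.74 points/day


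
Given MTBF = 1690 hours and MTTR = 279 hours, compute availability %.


Availability = MTBF / (MTBF + MTTR)
Availability = 1690 / (1690 + 279)
Availability = 1690 / 1969
Availability = 85.8304%

85.8304%


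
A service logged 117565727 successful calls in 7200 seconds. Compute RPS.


Formula: throughput = requests / seconds
throughput = 117565727 / 7200
throughput = 16328.57 requests/second

16328.57 requests/second


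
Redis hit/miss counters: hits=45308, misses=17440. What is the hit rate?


Formula: hit rate = hits / (hits + misses) * 100
hit rate = 45308 / (45308 + 17440) * 100
hit rate = 45308 / 62748 * 100
hit rate = 72.21%

72.21%


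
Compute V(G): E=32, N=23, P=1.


Formula: V(G) = E - N + 2P
V(G) = 32 - 23 + 2*1
V(G) = 9 + 2
V(G) = 11

11


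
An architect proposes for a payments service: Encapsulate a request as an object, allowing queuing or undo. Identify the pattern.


This matches the Command pattern

Command


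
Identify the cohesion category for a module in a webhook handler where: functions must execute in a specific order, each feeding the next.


Reasoning: Output of one is input to next
Type: Sequential cohesion

Sequential cohesion


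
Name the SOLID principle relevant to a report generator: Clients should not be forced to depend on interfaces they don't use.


This describes the Interface Segregation Principle (ISP)

Interface Segregation Principle (ISP)


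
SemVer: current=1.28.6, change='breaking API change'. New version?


Current: 1.28.6
Change category: 'breaking API change' → major bump
SemVer rule: major bump → increment MAJOR, reset MINOR and PATCH to 0
New: 2.0.0

2.0.0


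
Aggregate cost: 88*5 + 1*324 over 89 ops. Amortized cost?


Formula: Amortized cost = Total cost / Operations
Total cost = (88 * 5) + (1 * 324)
Total cost = 440 + 324 = 764
Amortized = 764 / 89 = 8.5843

8.5843


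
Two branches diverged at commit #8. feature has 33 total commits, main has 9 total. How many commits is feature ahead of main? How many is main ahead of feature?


Common ancestor: commit #8
feature commits after divergence: 33 - 8 = 25
main commits after divergence: 9 - 8 = 1
feature is 25 commits ahead of main
main is 1 commits ahead of feature

feature ahead: 25, main ahead: 1


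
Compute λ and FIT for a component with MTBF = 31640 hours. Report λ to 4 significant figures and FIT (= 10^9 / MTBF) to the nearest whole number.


Formula: λ = 1 / MTBF; FIT = λ × 1e9 = 1e9 / MTBF
λ = 1 / 31640 ≈ 3.161e-05 failures/hour
FIT = 1e9 / 31640 ≈ 31606 failures per 1e9 hours (nearest whole number)

λ = 3.161e-05 /h, FIT = 31606


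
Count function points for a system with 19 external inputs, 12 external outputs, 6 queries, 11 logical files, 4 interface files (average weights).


UFP = EI*4 + EO*5 + EQ*4 + ILF*10 + EIF*7
UFP = 19*4 + 12*5 + 6*4 + 11*10 + 4*7
UFP = 76 + 60 + 24 + 110 + 28
UFP = 298

298


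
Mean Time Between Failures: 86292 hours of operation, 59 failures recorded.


Formula: MTBF = Total operating time / Number of failures
MTBF = 86292 / 59
MTBF = 1462.58 hours

1462.58 hours


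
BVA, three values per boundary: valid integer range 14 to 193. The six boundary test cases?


Range: [14, 193]
Boundaries: just below min, min, min+1, max-1, max, just above max
Values: [13, 14, 15, 192, 193, 194]

[13, 14, 15, 192, 193, 194]


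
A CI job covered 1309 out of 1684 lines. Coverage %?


Coverage = covered / total * 100
Coverage = 1309 / 1684 * 100
Coverage = 77.73%

77.73%


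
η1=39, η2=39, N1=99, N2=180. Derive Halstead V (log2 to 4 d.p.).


Formula: V = N * log2(η), where N = N1 + N2 and η = η1 + η2
η = 39 + 39 = 78
N = 99 + 180 = 279
log2(78) ≈ 6.2854
V = 279 * 6.2854 = 1753.63

1753.63


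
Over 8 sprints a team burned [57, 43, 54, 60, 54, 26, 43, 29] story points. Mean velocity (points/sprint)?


Formula: Avg velocity = Total points / Number of sprints
Points: [57, 43, 54, 60, 54, 26, 43, 29]
Sum = 57 + 43 + 54 + 60 + 54 + 26 + 43 + 29 = 366
Avg velocity = 366 / 8 = 45.75 points/sprint

45.75 points/sprint


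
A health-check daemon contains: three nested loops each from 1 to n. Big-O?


Reasoning: three levels of nesting over n
Complexity: O(n^3)

O(n^3)


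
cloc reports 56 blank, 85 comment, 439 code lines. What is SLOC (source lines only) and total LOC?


Total LOC = blank + comment + code
Total LOC = 56 + 85 + 439 = 580
SLOC (source only) = code = 439

Total LOC: 580, SLOC: 439


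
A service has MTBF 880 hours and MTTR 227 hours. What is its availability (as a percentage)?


Availability = MTBF / (MTBF + MTTR)
Availability = 880 / (880 + 227)
Availability = 880 / 1107
Availability = 79.4941%

79.4941%


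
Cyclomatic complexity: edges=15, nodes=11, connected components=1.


Formula: V(G) = E - N + 2P
V(G) = 15 - 11 + 2*1
V(G) = 4 + 2
V(G) = 6

6


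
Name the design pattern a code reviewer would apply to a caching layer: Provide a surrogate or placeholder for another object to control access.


This matches the Proxy pattern

Proxy


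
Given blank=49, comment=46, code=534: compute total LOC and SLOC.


Total LOC = blank + comment + code
Total LOC = 49 + 46 + 534 = 629
SLOC (source only) = code = 534

Total LOC: 629, SLOC: 534


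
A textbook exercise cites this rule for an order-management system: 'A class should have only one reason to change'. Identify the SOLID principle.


This describes the Single Responsibility Principle (SRP)

Single Responsibility Principle (SRP)


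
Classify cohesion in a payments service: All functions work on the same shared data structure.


Reasoning: Functions share data
Type: Communicational cohesion

Communicational cohesion


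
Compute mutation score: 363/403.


Mutation score = killed / total * 100
Mutation score = 363 / 403 * 100
Mutation score = 90.07%

90.07%


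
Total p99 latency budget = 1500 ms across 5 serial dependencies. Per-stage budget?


Formula: per_stage = total_budget / stages
per_stage = 1500 / 5
per_stage = 300.0 ms

300.0 ms


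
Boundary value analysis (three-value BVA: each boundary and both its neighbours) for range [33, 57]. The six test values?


Range: [33, 57]
Boundaries: just below min, min, min+1, max-1, max, just above max
Values: [32, 33, 34, 56, 57, 58]

[32, 33, 34, 56, 57, 58]


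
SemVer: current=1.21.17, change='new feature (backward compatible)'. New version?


Current: 1.21.17
Change category: 'new feature (backward compatible)' → minor bump
SemVer rule: minor bump → increment MINOR, reset PATCH to 0 (MAJOR unchanged)
New: 1.22.0

1.22.0


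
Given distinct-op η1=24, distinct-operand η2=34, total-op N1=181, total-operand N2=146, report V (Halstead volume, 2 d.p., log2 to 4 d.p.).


Formula: V = N * log2(η), where N = N1 + N2 and η = η1 + η2
η = 24 + 34 = 58
N = 181 + 146 = 327
log2(58) ≈ 5.8580
V = 327 * 5.8580 = 1915.57

1915.57


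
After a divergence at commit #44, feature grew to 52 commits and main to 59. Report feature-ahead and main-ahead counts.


Common ancestor: commit #44
feature commits after divergence: 52 - 44 = 8
main commits after divergence: 59 - 44 = 15
feature is 8 commits ahead of main
main is 15 commits ahead of feature

feature ahead: 8, main ahead: 15


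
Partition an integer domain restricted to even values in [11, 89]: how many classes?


Constraint: even integers in [11, 89]
Class 1: x < 11 — out-of-range invalid
Class 2: x in [11,89] but odd — wrong type invalid
Class 3: x in [11,89] and even — valid
Class 4: x > 89 — out-of-range invalid
Total equivalence classes: 4

4 equivalence classes


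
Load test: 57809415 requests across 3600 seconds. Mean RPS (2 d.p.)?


Formula: throughput = requests / seconds
throughput = 57809415 / 3600
throughput = 16058.17 requests/second

16058.17 requests/second


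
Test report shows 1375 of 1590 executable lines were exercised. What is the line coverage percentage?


Coverage = covered / total * 100
Coverage = 1375 / 1590 * 100
Coverage = 86.48%

86.48%


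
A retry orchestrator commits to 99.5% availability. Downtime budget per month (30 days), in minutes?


Formula: allowed downtime = period * (100 - SLA) / 100
Period (month (30 days)) = 43200 minutes
Unavailability fraction = (100 - 99.5) / 100
Allowed downtime = 43200 * (100 - 99.5) / 100
Allowed downtime = 216.0 minutes

216.0 minutes


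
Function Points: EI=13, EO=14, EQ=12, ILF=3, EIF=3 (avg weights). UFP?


UFP = EI*4 + EO*5 + EQ*4 + ILF*10 + EIF*7
UFP = 13*4 + 14*5 + 12*4 + 3*10 + 3*7
UFP = 52 + 70 + 48 + 30 + 21
UFP = 221

221


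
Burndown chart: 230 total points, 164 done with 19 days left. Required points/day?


Formula: Required rate = Remaining points / Days left
Remaining = 230 - 164 = 66 points
Required rate = 66 / 19 = 3.47 points/day

3.47 points/day


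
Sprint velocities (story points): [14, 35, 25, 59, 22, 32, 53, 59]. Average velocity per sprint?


Formula: Avg velocity = Total points / Number of sprints
Points: [14, 35, 25, 59, 22, 32, 53, 59]
Sum = 14 + 35 + 25 + 59 + 22 + 32 + 53 + 59 = 299
Avg velocity = 299 / 8 = 37.38 points/sprint

37.38 points/sprint


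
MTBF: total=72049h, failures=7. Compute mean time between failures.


Formula: MTBF = Total operating time / Number of failures
MTBF = 72049 / 7
MTBF = 10292.71 hours

10292.71 hours


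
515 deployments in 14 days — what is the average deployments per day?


Formula: deployments per day = releases / days
= 515 / 14
= 36.786 deploys/day
(equivalently, 257.5 deploys/week)

36.786 deploys/day


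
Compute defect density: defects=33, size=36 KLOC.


Defect density = defects / KLOC
Defect density = 33 / 36
Defect density = 0.917 defects/KLOC

0.917 defects/KLOC


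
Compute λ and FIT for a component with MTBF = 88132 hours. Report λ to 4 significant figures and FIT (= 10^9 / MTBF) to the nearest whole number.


Formula: λ = 1 / MTBF; FIT = λ × 1e9 = 1e9 / MTBF
λ = 1 / 88132 ≈ 1.135e-05 failures/hour
FIT = 1e9 / 88132 ≈ 11347 failures per 1e9 hours (nearest whole number)

λ = 1.135e-05 /h, FIT = 11347


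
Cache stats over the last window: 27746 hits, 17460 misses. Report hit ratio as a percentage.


Formula: hit rate = hits / (hits + misses) * 100
hit rate = 27746 / (27746 + 17460) * 100
hit rate = 27746 / 45206 * 100
hit rate = 61.38%

61.38%


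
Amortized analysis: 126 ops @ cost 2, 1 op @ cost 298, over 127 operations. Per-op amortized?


Formula: Amortized cost = Total cost / Operations
Total cost = (126 * 2) + (1 * 298)
Total cost = 252 + 298 = 550
Amortized = 550 / 127 = 4.3307

4.3307


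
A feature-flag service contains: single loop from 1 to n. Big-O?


Reasoning: one pass through n items
Complexity: O(n)

O(n)


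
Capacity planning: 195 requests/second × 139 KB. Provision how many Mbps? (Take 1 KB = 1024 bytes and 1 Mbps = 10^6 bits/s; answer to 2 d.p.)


Formula: Mbps = payload_bytes * RPS * 8 / 1e6
Payload per request = 139 KB = 139 * 1024 = 142336 bytes
Total bytes/sec = 142336 * 195 = 27755520
Total bits/sec = 27755520 * 8 = 222044160
Mbps = 222044160 / 1e6 = 222.04

222.04 Mbps


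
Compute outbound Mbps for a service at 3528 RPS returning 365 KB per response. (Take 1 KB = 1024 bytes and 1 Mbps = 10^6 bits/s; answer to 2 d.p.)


Formula: Mbps = payload_bytes * RPS * 8 / 1e6
Payload per request = 365 KB = 365 * 1024 = 373760 bytes
Total bytes/sec = 373760 * 3528 = 1318625280
Total bits/sec = 1318625280 * 8 = 10549002240
Mbps = 10549002240 / 1e6 = 10549.0

10549.0 Mbps


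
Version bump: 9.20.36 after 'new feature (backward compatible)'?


Current: 9.20.36
Change category: 'new feature (backward compatible)' → minor bump
SemVer rule: minor bump → increment MINOR, reset PATCH to 0 (MAJOR unchanged)
New: 9.21.0

9.21.0


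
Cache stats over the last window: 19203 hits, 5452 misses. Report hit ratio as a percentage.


Formula: hit rate = hits / (hits + misses) * 100
hit rate = 19203 / (19203 + 5452) * 100
hit rate = 19203 / 24655 * 100
hit rate = 77.89%

77.89%


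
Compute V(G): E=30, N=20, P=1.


Formula: V(G) = E - N + 2P
V(G) = 30 - 20 + 2*1
V(G) = 10 + 2
V(G) = 12

12


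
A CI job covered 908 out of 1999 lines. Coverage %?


Coverage = covered / total * 100
Coverage = 908 / 1999 * 100
Coverage = 45.42%

45.42%


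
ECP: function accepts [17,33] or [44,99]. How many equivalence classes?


Valid ranges: [17,33] and [44,99]
Class 1: x < 17 — invalid
Class 2: 17 ≤ x ≤ 33 — valid
Class 3: 33 < x < 44 — invalid (gap between ranges)
Class 4: 44 ≤ x ≤ 99 — valid
Class 5: x > 99 — invalid
Total equivalence classes: 5

5 equivalence classes


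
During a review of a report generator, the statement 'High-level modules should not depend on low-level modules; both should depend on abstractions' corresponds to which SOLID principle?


This describes the Dependency Inversion Principle (DIP)

Dependency Inversion Principle (DIP)


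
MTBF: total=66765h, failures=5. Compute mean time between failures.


Formula: MTBF = Total operating time / Number of failures
MTBF = 66765 / 5
MTBF = 13353.0 hours

13353.0 hours


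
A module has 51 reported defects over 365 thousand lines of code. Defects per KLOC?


Defect density = defects / KLOC
Defect density = 51 / 365
Defect density = 0.14 defects/KLOC

0.14 defects/KLOC


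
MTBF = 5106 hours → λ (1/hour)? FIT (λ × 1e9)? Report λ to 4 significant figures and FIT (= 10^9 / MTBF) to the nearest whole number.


Formula: λ = 1 / MTBF; FIT = λ × 1e9 = 1e9 / MTBF
λ = 1 / 5106 ≈ 1.958e-04 failures/hour
FIT = 1e9 / 5106 ≈ 195848 failures per 1e9 hours (nearest whole number)

λ = 1.958e-04 /h, FIT = 195848


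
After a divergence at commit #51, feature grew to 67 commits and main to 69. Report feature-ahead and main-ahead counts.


Common ancestor: commit #51
feature commits after divergence: 67 - 51 = 16
main commits after divergence: 69 - 51 = 18
feature is 16 commits ahead of main
main is 18 commits ahead of feature

feature ahead: 16, main ahead: 18


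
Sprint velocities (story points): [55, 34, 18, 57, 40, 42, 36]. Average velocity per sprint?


Formula: Avg velocity = Total points / Number of sprints
Points: [55, 34, 18, 57, 40, 42, 36]
Sum = 55 + 34 + 18 + 57 + 40 + 42 + 36 = 282
Avg velocity = 282 / 7 = 40.29 points/sprint

40.29 points/sprint


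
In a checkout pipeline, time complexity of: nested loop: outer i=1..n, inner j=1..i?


Reasoning: triangle: n(n+1)/2 ~ n^2/2
Complexity: O(n^2)

O(n^2)


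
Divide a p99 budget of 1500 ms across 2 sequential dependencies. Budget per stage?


Formula: per_stage = total_budget / stages
per_stage = 1500 / 2
per_stage = 750.0 ms

750.0 ms


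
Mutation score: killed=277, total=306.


Mutation score = killed / total * 100
Mutation score = 277 / 306 * 100
Mutation score = 90.52%

90.52%


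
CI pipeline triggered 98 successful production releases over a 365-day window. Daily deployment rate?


Formula: deployments per day = releases / days
= 98 / 365
= 0.268 deploys/day
(equivalently, 1.88 deploys/week)

0.268 deploys/day


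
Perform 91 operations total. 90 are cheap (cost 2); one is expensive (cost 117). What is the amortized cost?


Formula: Amortized cost = Total cost / Operations
Total cost = (90 * 2) + (1 * 117)
Total cost = 180 + 117 = 297
Amortized = 297 / 91 = 3.2637

3.2637
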